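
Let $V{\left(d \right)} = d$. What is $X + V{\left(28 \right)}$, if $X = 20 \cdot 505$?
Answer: $10128$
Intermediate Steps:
$X = 10100$
$X + V{\left(28 \right)} = 10100 + 28 = 10128$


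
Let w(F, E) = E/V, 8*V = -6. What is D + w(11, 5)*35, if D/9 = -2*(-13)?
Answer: ⅔ ≈ 0.66667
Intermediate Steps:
V = -¾ (V = (⅛)*(-6) = -¾ ≈ -0.75000)
D = 234 (D = 9*(-2*(-13)) = 9*26 = 234)
w(F, E) = -4*E/3 (w(F, E) = E/(-¾) = E*(-4/3) = -4*E/3)
D + w(11, 5)*35 = 234 - 4/3*5*35 = 234 - 20/3*35 = 234 - 700/3 = ⅔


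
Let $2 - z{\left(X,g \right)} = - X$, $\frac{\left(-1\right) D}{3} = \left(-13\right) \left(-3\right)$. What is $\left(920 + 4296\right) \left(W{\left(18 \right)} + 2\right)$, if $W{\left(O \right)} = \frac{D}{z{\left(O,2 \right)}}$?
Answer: $- \frac{100408}{5} \approx -20082.0$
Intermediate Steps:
$D = -117$ ($D = - 3 \left(\left(-13\right) \left(-3\right)\right) = \left(-3\right) 39 = -117$)
$z{\left(X,g \right)} = 2 + X$ ($z{\left(X,g \right)} = 2 - - X = 2 + X$)
$W{\left(O \right)} = - \frac{117}{2 + O}$
$\left(920 + 4296\right) \left(W{\left(18 \right)} + 2\right) = \left(920 + 4296\right) \left(- \frac{117}{2 + 18} + 2\right) = 5216 \left(- \frac{117}{20} + 2\right) = 5216 \left(- \frac{77}{20}\right) = - \frac{100408}{5}$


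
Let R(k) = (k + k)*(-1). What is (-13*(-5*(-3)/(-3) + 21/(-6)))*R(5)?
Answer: -1105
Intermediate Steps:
R(k) = -2*k (R(k) = (2*k)*(-1) = -2*k)
(-13*(-5*(-3)/(-3) + 21/(-6)))*R(5) = (-13*(-5*(-3)/(-3) + 21/(-6)))*(-2*5) = -13*(15*(-⅓) + 21*(-⅙))*(-10) = -13*(-5 - 7/2)*(-10) = -13*(-17/2)*(-10) = (221/2)*(-10) = -1105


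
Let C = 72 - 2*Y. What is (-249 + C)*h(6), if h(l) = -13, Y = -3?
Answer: 2223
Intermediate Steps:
C = 78 (C = 72 - 2*(-3) = 72 + 6 = 78)
(-249 + C)*h(6) = (-249 + 78)*(-13) = -171*(-13) = 2223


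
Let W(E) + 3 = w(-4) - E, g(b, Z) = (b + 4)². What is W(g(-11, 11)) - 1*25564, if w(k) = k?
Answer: -25620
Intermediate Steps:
g(b, Z) = (4 + b)²
W(E) = -7 - E (W(E) = -3 + (-4 - E) = -7 - E)
W(g(-11, 11)) - 1*25564 = (-7 - (4 - 11)²) - 1*25564 = (-7 - 1*(-7)²) - 25564 = (-7 - 1*49) - 25564 = (-7 - 49) - 25564 = -56 - 25564 = -25620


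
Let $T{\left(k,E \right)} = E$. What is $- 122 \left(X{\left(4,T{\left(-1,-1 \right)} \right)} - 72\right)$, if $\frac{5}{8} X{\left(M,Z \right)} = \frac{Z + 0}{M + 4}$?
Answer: $\frac{44042}{5} \approx 8808.4$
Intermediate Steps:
$X{\left(M,Z \right)} = \frac{8 Z}{5 \left(4 + M\right)}$ ($X{\left(M,Z \right)} = \frac{8 \frac{Z + 0}{M + 4}}{5} = \frac{8 \frac{Z}{4 + M}}{5} = \frac{8 Z}{5 \left(4 + M\right)}$)
$- 122 \left(X{\left(4,T{\left(-1,-1 \right)} \right)} - 72\right) = - 122 \left(\frac{8}{5} \left(-1\right) \frac{1}{4 + 4} - 72\right) = - 122 \left(\frac{8}{5} \left(-1\right) \frac{1}{8} - 72\right) = - 122 \left(- \frac{1}{5} - 72\right) = \left(-122\right) \left(- \frac{361}{5}\right) = \frac{44042}{5}$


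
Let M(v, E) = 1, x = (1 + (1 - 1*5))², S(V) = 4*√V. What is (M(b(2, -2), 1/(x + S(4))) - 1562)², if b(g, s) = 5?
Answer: 2436721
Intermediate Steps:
x = 9 (x = (1 + (1 - 5))² = (1 - 4)² = (-3)² = 9)
(M(b(2, -2), 1/(x + S(4))) - 1562)² = (1 - 1562)² = (-1561)² = 2436721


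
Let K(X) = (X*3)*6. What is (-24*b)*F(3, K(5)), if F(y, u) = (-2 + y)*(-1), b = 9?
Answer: 216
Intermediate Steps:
K(X) = 18*X (K(X) = (3*X)*6 = 18*X)
F(y, u) = 2 - y
(-24*b)*F(3, K(5)) = (-24*9)*(2 - 1*3) = -216*(2 - 3) = -216*(-1) = 216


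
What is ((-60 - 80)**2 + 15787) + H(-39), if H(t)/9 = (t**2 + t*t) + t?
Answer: 62414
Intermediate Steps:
H(t) = 9*t + 18*t**2 (H(t) = 9*((t**2 + t*t) + t) = 9*((t**2 + t**2) + t) = 9*(2*t**2 + t) = 9*(t + 2*t**2) = 9*t + 18*t**2)
((-60 - 80)**2 + 15787) + H(-39) = ((-60 - 80)**2 + 15787) + 9*(-39)*(1 + 2*(-39)) = ((-140)**2 + 15787) + 9*(-39)*(1 - 78) = (19600 + 15787) + 9*(-39)*(-77) = 35387 + 27027 = 62414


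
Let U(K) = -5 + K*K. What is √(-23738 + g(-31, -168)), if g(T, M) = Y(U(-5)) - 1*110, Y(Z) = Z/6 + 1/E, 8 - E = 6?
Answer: I*√858390/6 ≈ 154.42*I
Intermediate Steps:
E = 2 (E = 8 - 1*6 = 8 - 6 = 2)
U(K) = -5 + K²
Y(Z) = ½ + Z/6 (Y(Z) = Z/6 + 1/2 = Z*(⅙) + 1*(½) = Z/6 + ½ = ½ + Z/6)
g(T, M) = -637/6 (g(T, M) = (½ + (-5 + (-5)²)/6) - 1*110 = (½ + (-5 + 25)/6) - 110 = (½ + (⅙)*20) - 110 = (½ + 10/3) - 110 = 23/6 - 110 = -637/6)
√(-23738 + g(-31, -168)) = √(-23738 - 637/6) = √(-143065/6) = I*√858390/6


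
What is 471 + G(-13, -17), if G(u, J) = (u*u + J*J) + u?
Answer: 916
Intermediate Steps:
G(u, J) = u + J² + u² (G(u, J) = (u² + J²) + u = (J² + u²) + u = u + J² + u²)
471 + G(-13, -17) = 471 + (-13 + (-17)² + (-13)²) = 471 + (-13 + 289 + 169) = 471 + 445 = 916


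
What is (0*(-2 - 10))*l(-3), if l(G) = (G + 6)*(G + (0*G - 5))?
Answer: 0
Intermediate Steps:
l(G) = (-5 + G)*(6 + G) (l(G) = (6 + G)*(G + (0 - 5)) = (6 + G)*(G - 5) = (6 + G)*(-5 + G) = (-5 + G)*(6 + G))
(0*(-2 - 10))*l(-3) = (0*(-2 - 10))*(-30 - 3 + (-3)**2) = (0*(-12))*(-30 - 3 + 9) = 0*(-24) = 0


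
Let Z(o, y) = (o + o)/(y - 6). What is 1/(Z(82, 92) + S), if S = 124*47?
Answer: 43/250686 ≈ 0.00017153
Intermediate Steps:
Z(o, y) = 2*o/(-6 + y) (Z(o, y) = (2*o)/(-6 + y) = 2*o/(-6 + y))
S = 5828
1/(Z(82, 92) + S) = 1/(2*82/(-6 + 92) + 5828) = 1/(2*82/86 + 5828) = 1/(2*82*(1/86) + 5828) = 1/(82/43 + 5828) = 1/(250686/43) = 43/250686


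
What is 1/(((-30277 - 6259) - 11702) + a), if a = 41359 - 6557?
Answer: -1/13436 ≈ -7.4427e-5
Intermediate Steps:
a = 34802
1/(((-30277 - 6259) - 11702) + a) = 1/(((-30277 - 6259) - 11702) + 34802) = 1/((-36536 - 11702) + 34802) = 1/(-48238 + 34802) = 1/(-13436) = -1/13436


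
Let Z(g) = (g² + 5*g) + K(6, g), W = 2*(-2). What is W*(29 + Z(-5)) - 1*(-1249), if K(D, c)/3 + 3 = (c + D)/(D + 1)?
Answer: 8171/7 ≈ 1167.3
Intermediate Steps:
W = -4
K(D, c) = -9 + 3*(D + c)/(1 + D) (K(D, c) = -9 + 3*((c + D)/(D + 1)) = -9 + 3*((D + c)/(1 + D)) = -9 + 3*(D + c)/(1 + D))
Z(g) = -45/7 + g² + 38*g/7 (Z(g) = (g² + 5*g) + 3*(-3 + g - 2*6)/(1 + 6) = (g² + 5*g) + 3*(-3 + g - 12)/7 = (g² + 5*g) + 3*(⅐)*(-15 + g) = (g² + 5*g) + (-45/7 + 3*g/7) = -45/7 + g² + 38*g/7)
W*(29 + Z(-5)) - 1*(-1249) = -4*(29 + (-45/7 + (-5)² + (38/7)*(-5))) - 1*(-1249) = -4*(29 + (-45/7 + 25 - 190/7)) + 1249 = -4*(29 - 60/7) + 1249 = -4*143/7 + 1249 = -572/7 + 1249 = 8171/7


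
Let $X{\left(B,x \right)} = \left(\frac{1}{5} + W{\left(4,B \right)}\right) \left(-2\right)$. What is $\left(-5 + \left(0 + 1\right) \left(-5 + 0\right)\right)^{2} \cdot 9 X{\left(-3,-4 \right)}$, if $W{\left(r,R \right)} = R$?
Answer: $5040$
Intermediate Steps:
$X{\left(B,x \right)} = - \frac{2}{5} - 2 B$ ($X{\left(B,x \right)} = \left(\frac{1}{5} + B\right) \left(-2\right) = - \frac{2}{5} - 2 B$)
$\left(-5 + \left(0 + 1\right) \left(-5 + 0\right)\right)^{2} \cdot 9 X{\left(-3,-4 \right)} = \left(-5 + \left(0 + 1\right) \left(-5 + 0\right)\right)^{2} \cdot 9 \left(- \frac{2}{5} - -6\right) = \left(-5 + 1 \left(-5\right)\right)^{2} \cdot 9 \left(- \frac{2}{5} + 6\right) = \left(-5 - 5\right)^{2} \cdot 9 \cdot \frac{28}{5} = \left(-10\right)^{2} \cdot 9 \cdot \frac{28}{5} = 100 \cdot 9 \cdot \frac{28}{5} = 900 \cdot \frac{28}{5} = 5040$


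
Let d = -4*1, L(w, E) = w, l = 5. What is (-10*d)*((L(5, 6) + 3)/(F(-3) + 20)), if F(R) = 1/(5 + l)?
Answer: 3200/201 ≈ 15.920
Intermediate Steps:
F(R) = ⅒ (F(R) = 1/(5 + 5) = 1/10 = ⅒)
d = -4
(-10*d)*((L(5, 6) + 3)/(F(-3) + 20)) = (-10*(-4))*((5 + 3)/(⅒ + 20)) = 40*(8/(201/10)) = 40*(8*(10/201)) = 40*(80/201) = 3200/201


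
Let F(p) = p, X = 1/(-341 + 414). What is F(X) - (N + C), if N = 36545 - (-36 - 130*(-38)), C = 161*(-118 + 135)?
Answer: -2509593/73 ≈ -34378.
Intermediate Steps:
C = 2737 (C = 161*17 = 2737)
X = 1/73 ≈ 0.013699
N = 31641 (N = 36545 - (-36 + 4940) = 36545 - 1*4904 = 36545 - 4904 = 31641)
F(X) - (N + C) = 1/73 - (31641 + 2737) = 1/73 - 1*34378 = 1/73 - 34378 = -2509593/73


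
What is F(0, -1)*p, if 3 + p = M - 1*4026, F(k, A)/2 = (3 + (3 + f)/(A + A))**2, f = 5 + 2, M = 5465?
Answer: 11488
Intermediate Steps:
f = 7
F(k, A) = 2*(3 + 5/A)**2 (F(k, A) = 2*(3 + (3 + 7)/(A + A))**2 = 2*(3 + 10/((2*A)))**2 = 2*(3 + 10*(1/(2*A)))**2 = 2*(3 + 5/A)**2)
p = 1436 (p = -3 + (5465 - 1*4026) = -3 + (5465 - 4026) = -3 + 1439 = 1436)
F(0, -1)*p = (2*(5 + 3*(-1))**2/(-1)**2)*1436 = (2*1*(5 - 3)**2)*1436 = (2*1*2**2)*1436 = (2*1*4)*1436 = 8*1436 = 11488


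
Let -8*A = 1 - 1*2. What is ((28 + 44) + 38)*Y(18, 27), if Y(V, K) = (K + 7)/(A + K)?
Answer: 29920/217 ≈ 137.88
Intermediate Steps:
A = ⅛ (A = -(1 - 1*2)/8 = -(1 - 2)/8 = -⅛*(-1) = ⅛ ≈ 0.12500)
Y(V, K) = (7 + K)/(⅛ + K) (Y(V, K) = (K + 7)/(⅛ + K) = (7 + K)/(⅛ + K))
((28 + 44) + 38)*Y(18, 27) = ((28 + 44) + 38)*(8*(7 + 27)/(1 + 8*27)) = (72 + 38)*(8*34/(1 + 216)) = 110*(8*34/217) = 110*(8*(1/217)*34) = 110*(272/217) = 29920/217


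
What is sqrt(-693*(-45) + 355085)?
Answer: 19*sqrt(1070) ≈ 621.51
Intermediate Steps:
sqrt(-693*(-45) + 355085) = sqrt(31185 + 355085) = sqrt(386270) = 19*sqrt(1070)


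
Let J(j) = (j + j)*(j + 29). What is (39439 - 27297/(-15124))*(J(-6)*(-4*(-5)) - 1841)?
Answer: -4390856617613/15124 ≈ -2.9032e+8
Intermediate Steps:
J(j) = 2*j*(29 + j) (J(j) = (2*j)*(29 + j) = 2*j*(29 + j))
(39439 - 27297/(-15124))*(J(-6)*(-4*(-5)) - 1841) = (39439 - 27297/(-15124))*((2*(-6)*(29 - 6))*(-4*(-5)) - 1841) = (39439 - 27297*(-1/15124))*((2*(-6)*23)*20 - 1841) = (39439 + 27297/15124)*(-276*20 - 1841) = 596502733*(-5520 - 1841)/15124 = (596502733/15124)*(-7361) = -4390856617613/15124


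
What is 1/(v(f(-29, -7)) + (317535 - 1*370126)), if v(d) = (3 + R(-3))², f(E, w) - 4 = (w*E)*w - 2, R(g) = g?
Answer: -1/52591 ≈ -1.9015e-5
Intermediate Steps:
f(E, w) = 2 + E*w² (f(E, w) = 4 + ((w*E)*w - 2) = 4 + ((E*w)*w - 2) = 4 + (E*w² - 2) = 4 + (-2 + E*w²) = 2 + E*w²)
v(d) = 0 (v(d) = (3 - 3)² = 0² = 0)
1/(v(f(-29, -7)) + (317535 - 1*370126)) = 1/(0 + (317535 - 1*370126)) = 1/(0 + (317535 - 370126)) = 1/(0 - 52591) = 1/(-52591) = -1/52591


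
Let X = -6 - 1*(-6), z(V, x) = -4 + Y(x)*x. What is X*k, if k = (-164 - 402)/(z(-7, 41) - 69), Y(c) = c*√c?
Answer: 0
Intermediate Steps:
Y(c) = c^(3/2)
z(V, x) = -4 + x^(5/2) (z(V, x) = -4 + x^(3/2)*x = -4 + x^(5/2))
X = 0 (X = -6 + 6 = 0)
k = -566/(-73 + 1681*√41) (k = (-164 - 402)/((-4 + 41^(5/2)) - 69) = -566/((-4 + 1681*√41) - 69) = -566/(-73 + 1681*√41) ≈ -0.052943)
X*k = 0*(-20659/57925436 - 475723*√41/57925436) = 0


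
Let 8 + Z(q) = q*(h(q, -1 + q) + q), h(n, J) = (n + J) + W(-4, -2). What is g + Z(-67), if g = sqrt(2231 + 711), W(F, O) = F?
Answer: 13794 + sqrt(2942) ≈ 13848.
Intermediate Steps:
h(n, J) = -4 + J + n (h(n, J) = (n + J) - 4 = (J + n) - 4 = -4 + J + n)
g = sqrt(2942) ≈ 54.240
Z(q) = -8 + q*(-5 + 3*q) (Z(q) = -8 + q*((-4 + (-1 + q) + q) + q) = -8 + q*((-5 + 2*q) + q) = -8 + q*(-5 + 3*q))
g + Z(-67) = sqrt(2942) + (-8 - 5*(-67) + 3*(-67)**2) = sqrt(2942) + (-8 + 335 + 3*4489) = sqrt(2942) + (-8 + 335 + 13467) = sqrt(2942) + 13794 = 13794 + sqrt(2942)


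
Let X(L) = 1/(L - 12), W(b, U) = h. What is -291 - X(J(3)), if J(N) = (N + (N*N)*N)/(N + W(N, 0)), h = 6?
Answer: -7563/26 ≈ -290.88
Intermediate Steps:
W(b, U) = 6
J(N) = (N + N³)/(6 + N) (J(N) = (N + (N*N)*N)/(N + 6) = (N + N²*N)/(6 + N) = (N + N³)/(6 + N))
X(L) = 1/(-12 + L)
-291 - X(J(3)) = -291 - 1/(-12 + (3 + 3³)/(6 + 3)) = -291 - 1/(-12 + (3 + 27)/9) = -291 - 1/(-12 + (⅑)*30) = -291 - 1/(-12 + 10/3) = -291 - 1/(-26/3) = -291 - 1*(-3/26) = -291 + 3/26 = -7563/26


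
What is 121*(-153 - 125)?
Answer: -33638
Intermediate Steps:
121*(-153 - 125) = 121*(-278) = -33638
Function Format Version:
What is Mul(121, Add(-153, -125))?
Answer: -33638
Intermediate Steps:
Mul(121, Add(-153, -125)) = Mul(121, -278) = -33638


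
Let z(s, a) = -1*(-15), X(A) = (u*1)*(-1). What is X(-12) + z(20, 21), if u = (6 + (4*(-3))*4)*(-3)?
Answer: -111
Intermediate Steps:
u = 126 (u = (6 - 12*4)*(-3) = (6 - 48)*(-3) = -42*(-3) = 126)
X(A) = -126 (X(A) = (126*1)*(-1) = 126*(-1) = -126)
z(s, a) = 15
X(-12) + z(20, 21) = -126 + 15 = -111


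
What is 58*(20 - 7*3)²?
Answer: 58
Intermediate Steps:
58*(20 - 7*3)² = 58*(20 - 21)² = 58*(-1)² = 58*1 = 58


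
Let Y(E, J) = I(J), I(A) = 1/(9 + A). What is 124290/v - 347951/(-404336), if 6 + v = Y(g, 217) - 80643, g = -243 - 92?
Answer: -5015623148417/7369700054128 ≈ -0.68057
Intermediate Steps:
g = -335
Y(E, J) = 1/(9 + J)
v = -18226673/226 (v = -6 + (1/(9 + 217) - 80643) = -6 + (1/226 - 80643) = -6 - 18225317/226 = -18226673/226 ≈ -80649.)
124290/v - 347951/(-404336) = 124290/(-18226673/226) - 347951/(-404336) = 124290*(-226/18226673) - 347951*(-1/404336) = -28089540/18226673 + 347951/404336 = -5015623148417/7369700054128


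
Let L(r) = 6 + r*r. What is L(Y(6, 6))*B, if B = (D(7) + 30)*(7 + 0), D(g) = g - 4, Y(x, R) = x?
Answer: 9702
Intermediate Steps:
D(g) = -4 + g
L(r) = 6 + r²
B = 231 (B = ((-4 + 7) + 30)*(7 + 0) = (3 + 30)*7 = 33*7 = 231)
L(Y(6, 6))*B = (6 + 6²)*231 = (6 + 36)*231 = 42*231 = 9702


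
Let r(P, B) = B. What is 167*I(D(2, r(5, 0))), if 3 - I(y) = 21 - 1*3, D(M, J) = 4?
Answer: -2505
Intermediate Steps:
I(y) = -15 (I(y) = 3 - (21 - 1*3) = 3 - (21 - 3) = 3 - 1*18 = 3 - 18 = -15)
167*I(D(2, r(5, 0))) = 167*(-15) = -2505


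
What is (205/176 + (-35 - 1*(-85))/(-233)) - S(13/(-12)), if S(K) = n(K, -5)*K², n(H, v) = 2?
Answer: -515609/369072 ≈ -1.3970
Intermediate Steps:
S(K) = 2*K²
(205/176 + (-35 - 1*(-85))/(-233)) - S(13/(-12)) = (205/176 + (-35 - 1*(-85))/(-233)) - 2*(13/(-12))² = (205*(1/176) + (-35 + 85)*(-1/233)) - 2*(13*(-1/12))² = (205/176 + 50*(-1/233)) - 2*(-13/12)² = (205/176 - 50/233) - 2*169/144 = 38965/41008 - 1*169/72 = 38965/41008 - 169/72 = -515609/369072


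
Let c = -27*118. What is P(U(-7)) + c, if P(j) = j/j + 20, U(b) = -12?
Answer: -3165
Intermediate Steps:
P(j) = 21 (P(j) = 1 + 20 = 21)
c = -3186
P(U(-7)) + c = 21 - 3186 = -3165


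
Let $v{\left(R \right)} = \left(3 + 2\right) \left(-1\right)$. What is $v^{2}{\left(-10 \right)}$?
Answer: $25$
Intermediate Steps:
$v{\left(R \right)} = -5$ ($v{\left(R \right)} = 5 \left(-1\right) = -5$)
$v^{2}{\left(-10 \right)} = \left(-5\right)^{2} = 25$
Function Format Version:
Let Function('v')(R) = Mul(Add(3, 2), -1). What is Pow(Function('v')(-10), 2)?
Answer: 25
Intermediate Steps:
Function('v')(R) = -5 (Function('v')(R) = Mul(5, -1) = -5)
Pow(Function('v')(-10), 2) = Pow(-5, 2) = 25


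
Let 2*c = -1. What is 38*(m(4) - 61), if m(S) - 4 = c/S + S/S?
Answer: -8531/4 ≈ -2132.8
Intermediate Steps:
c = -1/2 (c = (1/2)*(-1) = -1/2 ≈ -0.50000)
m(S) = 5 - 1/(2*S) (m(S) = 4 + (-1/(2*S) + S/S) = 4 + (-1/(2*S) + 1) = 4 + (1 - 1/(2*S)) = 5 - 1/(2*S))
38*(m(4) - 61) = 38*((5 - 1/2/4) - 61) = 38*((5 - 1/2*1/4) - 61) = 38*((5 - 1/8) - 61) = 38*(39/8 - 61) = 38*(-449/8) = -8531/4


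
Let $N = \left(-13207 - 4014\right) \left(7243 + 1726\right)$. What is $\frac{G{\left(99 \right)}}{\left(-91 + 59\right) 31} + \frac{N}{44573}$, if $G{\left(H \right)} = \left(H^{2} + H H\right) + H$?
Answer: $- \frac{154097640481}{44216416} \approx -3485.1$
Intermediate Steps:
$G{\left(H \right)} = H + 2 H^{2}$ ($G{\left(H \right)} = \left(H^{2} + H^{2}\right) + H = 2 H^{2} + H = H + 2 H^{2}$)
$N = -154455149$ ($N = \left(-17221\right) 8969 = -154455149$)
$\frac{G{\left(99 \right)}}{\left(-91 + 59\right) 31} + \frac{N}{44573} = \frac{99 \left(1 + 2 \cdot 99\right)}{\left(-91 + 59\right) 31} - \frac{154455149}{44573} = \frac{99 \left(1 + 198\right)}{\left(-32\right) 31} - \frac{154455149}{44573} = \frac{99 \cdot 199}{-992} - \frac{154455149}{44573} = 19701 \left(- \frac{1}{992}\right) - \frac{154455149}{44573} = - \frac{19701}{992} - \frac{154455149}{44573} = - \frac{154097640481}{44216416}$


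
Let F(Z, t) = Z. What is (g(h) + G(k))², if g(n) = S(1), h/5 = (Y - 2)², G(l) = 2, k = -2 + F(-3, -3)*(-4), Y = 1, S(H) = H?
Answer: 9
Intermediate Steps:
k = 10 (k = -2 - 3*(-4) = -2 + 12 = 10)
h = 5 (h = 5*(1 - 2)² = 5*(-1)² = 5*1 = 5)
g(n) = 1
(g(h) + G(k))² = (1 + 2)² = 3² = 9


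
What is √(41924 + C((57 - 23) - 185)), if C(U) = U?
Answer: √41773 ≈ 204.38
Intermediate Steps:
√(41924 + C((57 - 23) - 185)) = √(41924 + ((57 - 23) - 185)) = √(41924 + (34 - 185)) = √(41924 - 151) = √41773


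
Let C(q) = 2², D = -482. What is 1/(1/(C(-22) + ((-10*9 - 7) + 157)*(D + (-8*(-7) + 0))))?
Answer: -25556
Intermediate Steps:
C(q) = 4
1/(1/(C(-22) + ((-10*9 - 7) + 157)*(D + (-8*(-7) + 0)))) = 1/(1/(4 + ((-10*9 - 7) + 157)*(-482 + (-8*(-7) + 0)))) = 1/(1/(4 + ((-90 - 7) + 157)*(-482 + (56 + 0)))) = 1/(1/(4 + (-97 + 157)*(-482 + 56))) = 1/(1/(4 + 60*(-426))) = 1/(1/(4 - 25560)) = 1/(1/(-25556)) = 1/(-1/25556) = -25556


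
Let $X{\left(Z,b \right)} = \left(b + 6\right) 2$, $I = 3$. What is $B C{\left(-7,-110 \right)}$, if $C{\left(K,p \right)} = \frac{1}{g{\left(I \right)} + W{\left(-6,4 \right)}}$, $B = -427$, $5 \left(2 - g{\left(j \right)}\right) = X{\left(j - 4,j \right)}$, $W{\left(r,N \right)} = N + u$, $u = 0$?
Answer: $- \frac{2135}{12} \approx -177.92$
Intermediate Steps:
$X{\left(Z,b \right)} = 12 + 2 b$ ($X{\left(Z,b \right)} = \left(6 + b\right) 2 = 12 + 2 b$)
$W{\left(r,N \right)} = N$ ($W{\left(r,N \right)} = N + 0 = N$)
$g{\left(j \right)} = - \frac{2}{5} - \frac{2 j}{5}$ ($g{\left(j \right)} = 2 - \frac{12 + 2 j}{5} = 2 - \left(\frac{12}{5} + \frac{2 j}{5}\right) = - \frac{2}{5} - \frac{2 j}{5}$)
$C{\left(K,p \right)} = \frac{5}{12}$ ($C{\left(K,p \right)} = \frac{1}{\left(- \frac{2}{5} - \frac{6}{5}\right) + 4} = \frac{1}{- \frac{8}{5} + 4} = \frac{1}{\frac{12}{5}} = \frac{5}{12}$)
$B C{\left(-7,-110 \right)} = \left(-427\right) \frac{5}{12} = - \frac{2135}{12}$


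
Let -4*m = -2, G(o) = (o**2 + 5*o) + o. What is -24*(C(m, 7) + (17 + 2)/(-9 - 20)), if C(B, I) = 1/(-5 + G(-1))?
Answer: 2628/145 ≈ 18.124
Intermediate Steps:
G(o) = o**2 + 6*o
m = 1/2 (m = -1/4*(-2) = 1/2 ≈ 0.50000)
C(B, I) = -1/10 (C(B, I) = 1/(-5 - (6 - 1)) = 1/(-5 - 1*5) = 1/(-5 - 5) = 1/(-10) = -1/10)
-24*(C(m, 7) + (17 + 2)/(-9 - 20)) = -24*(-1/10 + (17 + 2)/(-9 - 20)) = -24*(-1/10 + 19/(-29)) = -24*(-1/10 + 19*(-1/29)) = -24*(-1/10 - 19/29) = -24*(-219/290) = 2628/145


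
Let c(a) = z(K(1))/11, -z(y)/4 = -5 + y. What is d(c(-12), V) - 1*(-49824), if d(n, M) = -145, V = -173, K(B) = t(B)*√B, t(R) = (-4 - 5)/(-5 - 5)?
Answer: 49679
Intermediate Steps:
t(R) = 9/10 (t(R) = -9/(-10) = -9*(-⅒) = 9/10)
K(B) = 9*√B/10
z(y) = 20 - 4*y (z(y) = -4*(-5 + y) = 20 - 4*y)
c(a) = 82/55 (c(a) = (20 - 18*√1/5)/11 = (20 - 18/5)*(1/11) = (82/5)*(1/11) = 82/55)
d(c(-12), V) - 1*(-49824) = -145 - 1*(-49824) = -145 + 49824 = 49679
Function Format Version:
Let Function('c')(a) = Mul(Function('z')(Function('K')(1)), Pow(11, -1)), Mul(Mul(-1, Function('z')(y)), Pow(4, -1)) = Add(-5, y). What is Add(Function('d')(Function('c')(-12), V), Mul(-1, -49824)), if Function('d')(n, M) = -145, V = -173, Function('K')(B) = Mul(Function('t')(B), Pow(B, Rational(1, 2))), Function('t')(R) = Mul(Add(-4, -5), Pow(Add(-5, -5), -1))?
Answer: 49679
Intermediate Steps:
Function('t')(R) = Rational(9, 10) (Function('t')(R) = Mul(-9, Pow(-10, -1)) = Mul(-9, Rational(-1, 10)) = Rational(9, 10))
Function('K')(B) = Mul(Rational(9, 10), Pow(B, Rational(1, 2)))
Function('z')(y) = Add(20, Mul(-4, y)) (Function('z')(y) = Mul(-4, Add(-5, y)) = Add(20, Mul(-4, y)))
Function('c')(a) = Rational(82, 55) (Function('c')(a) = Mul(Add(20, Mul(-4, Mul(Rational(9, 10), Pow(1, Rational(1, 2))))), Pow(11, -1)) = Mul(Add(20, Mul(-4, Mul(Rational(9, 10), 1))), Rational(1, 11)) = Mul(Add(20, Mul(-4, Rational(9, 10))), Rational(1, 11)) = Mul(Add(20, Rational(-18, 5)), Rational(1, 11)) = Mul(Rational(82, 5), Rational(1, 11)) = Rational(82, 55))
Add(Function('d')(Function('c')(-12), V), Mul(-1, -49824)) = Add(-145, Mul(-1, -49824)) = Add(-145, 49824) = 49679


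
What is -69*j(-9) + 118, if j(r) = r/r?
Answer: 49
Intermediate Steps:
j(r) = 1
-69*j(-9) + 118 = -69*1 + 118 = -69 + 118 = 49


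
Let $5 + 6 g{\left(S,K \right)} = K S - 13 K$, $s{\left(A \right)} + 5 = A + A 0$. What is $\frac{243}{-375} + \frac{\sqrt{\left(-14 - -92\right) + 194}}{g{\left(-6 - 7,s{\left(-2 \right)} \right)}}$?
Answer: $- \frac{81}{125} + \frac{8 \sqrt{17}}{59} \approx -0.088935$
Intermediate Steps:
$s{\left(A \right)} = -5 + A$ ($s{\left(A \right)} = -5 + \left(A + A 0\right) = -5 + \left(A + 0\right) = -5 + A$)
$g{\left(S,K \right)} = - \frac{5}{6} - \frac{13 K}{6} + \frac{K S}{6}$ ($g{\left(S,K \right)} = - \frac{5}{6} + \frac{K S - 13 K}{6} = - \frac{5}{6} + \frac{- 13 K + K S}{6} = - \frac{5}{6} + \left(- \frac{13 K}{6} + \frac{K S}{6}\right) = - \frac{5}{6} - \frac{13 K}{6} + \frac{K S}{6}$)
$\frac{243}{-375} + \frac{\sqrt{\left(-14 - -92\right) + 194}}{g{\left(-6 - 7,s{\left(-2 \right)} \right)}} = \frac{243}{-375} + \frac{\sqrt{\left(-14 - -92\right) + 194}}{- \frac{5}{6} - \frac{13 \left(-5 - 2\right)}{6} + \frac{\left(-5 - 2\right) \left(-6 - 7\right)}{6}} = 243 \left(- \frac{1}{375}\right) + \frac{\sqrt{\left(-14 + 92\right) + 194}}{- \frac{5}{6} - - \frac{91}{6} + \frac{1}{6} \left(-7\right) \left(-13\right)} = - \frac{81}{125} + \frac{\sqrt{78 + 194}}{- \frac{5}{6} + \frac{91}{6} + \frac{91}{6}} = - \frac{81}{125} + \frac{\sqrt{272}}{\frac{59}{2}} = - \frac{81}{125} + 4 \sqrt{17} \cdot \frac{2}{59} = - \frac{81}{125} + \frac{8 \sqrt{17}}{59}$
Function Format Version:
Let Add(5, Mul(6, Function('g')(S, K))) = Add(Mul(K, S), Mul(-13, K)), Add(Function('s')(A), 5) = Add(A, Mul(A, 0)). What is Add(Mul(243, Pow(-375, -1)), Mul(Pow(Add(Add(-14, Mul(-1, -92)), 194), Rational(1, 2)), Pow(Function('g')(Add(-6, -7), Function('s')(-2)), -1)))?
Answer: Add(Rational(-81, 125), Mul(Rational(8, 59), Pow(17, Rational(1, 2)))) ≈ -0.088935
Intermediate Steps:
Function('s')(A) = Add(-5, A) (Function('s')(A) = Add(-5, Add(A, Mul(A, 0))) = Add(-5, Add(A, 0)) = Add(-5, A))
Function('g')(S, K) = Add(Rational(-5, 6), Mul(Rational(-13, 6), K), Mul(Rational(1, 6), K, S)) (Function('g')(S, K) = Add(Rational(-5, 6), Mul(Rational(1, 6), Add(Mul(K, S), Mul(-13, K)))) = Add(Rational(-5, 6), Mul(Rational(1, 6), Add(Mul(-13, K), Mul(K, S)))) = Add(Rational(-5, 6), Add(Mul(Rational(-13, 6), K), Mul(Rational(1, 6), K, S))) = Add(Rational(-5, 6), Mul(Rational(-13, 6), K), Mul(Rational(1, 6), K, S)))
Add(Mul(243, Pow(-375, -1)), Mul(Pow(Add(Add(-14, Mul(-1, -92)), 194), Rational(1, 2)), Pow(Function('g')(Add(-6, -7), Function('s')(-2)), -1))) = Add(Mul(243, Pow(-375, -1)), Mul(Pow(Add(Add(-14, Mul(-1, -92)), 194), Rational(1, 2)), Pow(Add(Rational(-5, 6), Mul(Rational(-13, 6), Add(-5, -2)), Mul(Rational(1, 6), Add(-5, -2), Add(-6, -7))), -1))) = Add(Mul(243, Rational(-1, 375)), Mul(Pow(Add(Add(-14, 92), 194), Rational(1, 2)), Pow(Add(Rational(-5, 6), Mul(Rational(-13, 6), -7), Mul(Rational(1, 6), -7, -13)), -1))) = Add(Rational(-81, 125), Mul(Pow(Add(78, 194), Rational(1, 2)), Pow(Add(Rational(-5, 6), Rational(91, 6), Rational(91, 6)), -1))) = Add(Rational(-81, 125), Mul(Pow(272, Rational(1, 2)), Pow(Rational(59, 2), -1))) = Add(Rational(-81, 125), Mul(Mul(4, Pow(17, Rational(1, 2))), Rational(2, 59))) = Add(Rational(-81, 125), Mul(Rational(8, 59), Pow(17, Rational(1, 2))))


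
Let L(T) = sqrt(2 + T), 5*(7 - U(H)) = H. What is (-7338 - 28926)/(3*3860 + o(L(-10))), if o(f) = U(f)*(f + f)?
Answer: 45330*I/(-14479*I + 35*sqrt(2)) ≈ -3.1307 + 0.010703*I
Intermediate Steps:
U(H) = 7 - H/5
o(f) = 2*f*(7 - f/5) (o(f) = (7 - f/5)*(f + f) = (7 - f/5)*(2*f) = 2*f*(7 - f/5))
(-7338 - 28926)/(3*3860 + o(L(-10))) = (-7338 - 28926)/(3*3860 + 2*sqrt(2 - 10)*(35 - sqrt(2 - 10))/5) = -36264/(11580 + 2*sqrt(-8)*(35 - sqrt(-8))/5) = -36264/(11580 + 2*(2*I*sqrt(2))*(35 - 2*I*sqrt(2))/5) = -36264/(11580 + 4*I*sqrt(2)*(35 - 2*I*sqrt(2))/5)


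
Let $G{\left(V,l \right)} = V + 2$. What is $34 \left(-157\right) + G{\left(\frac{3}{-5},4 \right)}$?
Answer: $- \frac{26683}{5} \approx -5336.6$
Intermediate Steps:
$G{\left(V,l \right)} = 2 + V$
$34 \left(-157\right) + G{\left(\frac{3}{-5},4 \right)} = 34 \left(-157\right) + \left(2 + \frac{3}{-5}\right) = -5338 + \left(2 + 3 \left(- \frac{1}{5}\right)\right) = -5338 + \left(2 - \frac{3}{5}\right) = -5338 + \frac{7}{5} = - \frac{26683}{5}$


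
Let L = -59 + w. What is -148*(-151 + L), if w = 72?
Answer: 20424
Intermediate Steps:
L = 13 (L = -59 + 72 = 13)
-148*(-151 + L) = -148*(-151 + 13) = -148*(-138) = 20424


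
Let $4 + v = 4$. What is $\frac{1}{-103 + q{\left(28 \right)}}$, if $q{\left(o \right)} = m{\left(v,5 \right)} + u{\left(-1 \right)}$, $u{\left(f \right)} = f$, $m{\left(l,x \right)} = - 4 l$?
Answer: $- \frac{1}{104} \approx -0.0096154$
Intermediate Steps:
$v = 0$ ($v = -4 + 4 = 0$)
$q{\left(o \right)} = -1$ ($q{\left(o \right)} = \left(-4\right) 0 - 1 = 0 - 1 = -1$)
$\frac{1}{-103 + q{\left(28 \right)}} = \frac{1}{-103 - 1} = \frac{1}{-104} = - \frac{1}{104}$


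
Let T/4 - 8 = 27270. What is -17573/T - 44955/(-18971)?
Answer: 4571752577/2069963752 ≈ 2.2086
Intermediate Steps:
T = 109112 (T = 32 + 4*27270 = 32 + 109080 = 109112)
-17573/T - 44955/(-18971) = -17573/109112 - 44955/(-18971) = -17573*1/109112 - 44955*(-1/18971) = -17573/109112 + 44955/18971 = 4571752577/2069963752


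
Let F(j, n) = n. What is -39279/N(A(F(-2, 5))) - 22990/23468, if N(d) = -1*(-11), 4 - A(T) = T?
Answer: -461026231/129074 ≈ -3571.8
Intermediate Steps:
A(T) = 4 - T
N(d) = 11
-39279/N(A(F(-2, 5))) - 22990/23468 = -39279/11 - 22990/23468 = -39279*1/11 - 22990*1/23468 = -39279/11 - 11495/11734 = -461026231/129074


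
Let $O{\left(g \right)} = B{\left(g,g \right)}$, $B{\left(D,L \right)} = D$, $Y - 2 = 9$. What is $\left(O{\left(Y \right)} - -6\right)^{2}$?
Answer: $289$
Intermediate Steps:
$Y = 11$ ($Y = 2 + 9 = 11$)
$O{\left(g \right)} = g$
$\left(O{\left(Y \right)} - -6\right)^{2} = \left(11 - -6\right)^{2} = \left(11 + \left(-60 + 66\right)\right)^{2} = \left(11 + 6\right)^{2} = 17^{2} = 289$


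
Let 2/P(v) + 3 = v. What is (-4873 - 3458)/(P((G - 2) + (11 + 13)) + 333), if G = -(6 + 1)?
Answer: -49986/1999 ≈ -25.005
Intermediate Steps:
G = -7 (G = -1*7 = -7)
P(v) = 2/(-3 + v)
(-4873 - 3458)/(P((G - 2) + (11 + 13)) + 333) = (-4873 - 3458)/(2/(-3 + ((-7 - 2) + (11 + 13))) + 333) = -8331/(2/(-3 + (-9 + 24)) + 333) = -8331/(2/(-3 + 15) + 333) = -8331/(2/12 + 333) = -8331/(2*(1/12) + 333) = -8331/(1/6 + 333) = -8331/1999/6 = -8331*6/1999 = -49986/1999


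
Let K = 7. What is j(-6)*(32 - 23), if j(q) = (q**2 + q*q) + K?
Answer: 711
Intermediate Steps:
j(q) = 7 + 2*q**2 (j(q) = (q**2 + q*q) + 7 = (q**2 + q**2) + 7 = 2*q**2 + 7 = 7 + 2*q**2)
j(-6)*(32 - 23) = (7 + 2*(-6)**2)*(32 - 23) = (7 + 2*36)*9 = (7 + 72)*9 = 79*9 = 711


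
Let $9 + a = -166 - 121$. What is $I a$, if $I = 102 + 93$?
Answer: $-57720$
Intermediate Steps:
$I = 195$
$a = -296$ ($a = -9 - 287 = -296$)
$I a = 195 \left(-296\right) = -57720$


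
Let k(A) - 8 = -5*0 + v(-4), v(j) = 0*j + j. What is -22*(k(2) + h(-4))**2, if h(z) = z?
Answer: 0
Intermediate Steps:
v(j) = j (v(j) = 0 + j = j)
k(A) = 4 (k(A) = 8 + (-5*0 - 4) = 8 + (0 - 4) = 8 - 4 = 4)
-22*(k(2) + h(-4))**2 = -22*(4 - 4)**2 = -22*0**2 = -22*0 = 0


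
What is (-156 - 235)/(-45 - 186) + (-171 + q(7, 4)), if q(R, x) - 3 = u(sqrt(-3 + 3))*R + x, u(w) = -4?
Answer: -43961/231 ≈ -190.31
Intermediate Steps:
q(R, x) = 3 + x - 4*R (q(R, x) = 3 + (-4*R + x) = 3 + (x - 4*R) = 3 + x - 4*R)
(-156 - 235)/(-45 - 186) + (-171 + q(7, 4)) = (-156 - 235)/(-45 - 186) + (-171 + (3 + 4 - 4*7)) = -391/(-231) + (-171 + (3 + 4 - 28)) = -391*(-1/231) + (-171 - 21) = 391/231 - 192 = -43961/231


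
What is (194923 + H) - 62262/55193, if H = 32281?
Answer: 12540008110/55193 ≈ 2.2720e+5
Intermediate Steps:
(194923 + H) - 62262/55193 = (194923 + 32281) - 62262/55193 = 227204 - 62262*1/55193 = 227204 - 62262/55193 = 12540008110/55193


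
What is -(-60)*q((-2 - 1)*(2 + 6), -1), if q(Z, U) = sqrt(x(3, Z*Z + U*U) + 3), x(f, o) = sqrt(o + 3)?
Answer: 60*sqrt(3 + 2*sqrt(145)) ≈ 312.25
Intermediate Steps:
x(f, o) = sqrt(3 + o)
q(Z, U) = sqrt(3 + sqrt(3 + U**2 + Z**2)) (q(Z, U) = sqrt(sqrt(3 + (Z*Z + U*U)) + 3) = sqrt(sqrt(3 + (Z**2 + U**2)) + 3) = sqrt(sqrt(3 + (U**2 + Z**2)) + 3) = sqrt(sqrt(3 + U**2 + Z**2) + 3) = sqrt(3 + sqrt(3 + U**2 + Z**2)))
-(-60)*q((-2 - 1)*(2 + 6), -1) = -(-60)*sqrt(3 + sqrt(3 + (-1)**2 + ((-2 - 1)*(2 + 6))**2)) = -(-60)*sqrt(3 + sqrt(3 + 1 + (-3*8)**2)) = -(-60)*sqrt(3 + sqrt(3 + 1 + (-24)**2)) = -(-60)*sqrt(3 + sqrt(3 + 1 + 576)) = -(-60)*sqrt(3 + sqrt(580)) = -(-60)*sqrt(3 + 2*sqrt(145)) = 60*sqrt(3 + 2*sqrt(145))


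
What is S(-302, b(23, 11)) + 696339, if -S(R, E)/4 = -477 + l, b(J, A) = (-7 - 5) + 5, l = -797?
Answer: 701435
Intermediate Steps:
b(J, A) = -7 (b(J, A) = -12 + 5 = -7)
S(R, E) = 5096 (S(R, E) = -4*(-477 - 797) = -4*(-1274) = 5096)
S(-302, b(23, 11)) + 696339 = 5096 + 696339 = 701435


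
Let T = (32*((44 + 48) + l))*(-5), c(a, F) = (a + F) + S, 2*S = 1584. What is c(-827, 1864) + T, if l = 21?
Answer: -16251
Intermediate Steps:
S = 792 (S = (½)*1584 = 792)
c(a, F) = 792 + F + a (c(a, F) = (a + F) + 792 = (F + a) + 792 = 792 + F + a)
T = -18080 (T = (32*((44 + 48) + 21))*(-5) = (32*(92 + 21))*(-5) = (32*113)*(-5) = 3616*(-5) = -18080)
c(-827, 1864) + T = (792 + 1864 - 827) - 18080 = 1829 - 18080 = -16251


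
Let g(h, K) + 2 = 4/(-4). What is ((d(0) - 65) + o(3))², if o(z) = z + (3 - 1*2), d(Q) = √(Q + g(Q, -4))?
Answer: (61 - I*√3)² ≈ 3718.0 - 211.31*I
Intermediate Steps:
g(h, K) = -3 (g(h, K) = -2 + 4/(-4) = -2 + 4*(-¼) = -2 - 1 = -3)
d(Q) = √(-3 + Q) (d(Q) = √(Q - 3) = √(-3 + Q))
o(z) = 1 + z (o(z) = z + (3 - 2) = z + 1 = 1 + z)
((d(0) - 65) + o(3))² = ((√(-3 + 0) - 65) + (1 + 3))² = ((√(-3) - 65) + 4)² = ((I*√3 - 65) + 4)² = ((-65 + I*√3) + 4)² = (-61 + I*√3)²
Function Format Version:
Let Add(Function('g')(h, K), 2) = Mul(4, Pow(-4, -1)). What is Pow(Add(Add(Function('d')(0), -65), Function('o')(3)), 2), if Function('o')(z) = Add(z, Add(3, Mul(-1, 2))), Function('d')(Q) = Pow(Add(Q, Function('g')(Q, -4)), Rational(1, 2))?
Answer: Pow(Add(61, Mul(-1, I, Pow(3, Rational(1, 2)))), 2) ≈ Add(3718.0, Mul(-211.31, I))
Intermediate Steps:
Function('g')(h, K) = -3 (Function('g')(h, K) = Add(-2, Mul(4, Pow(-4, -1))) = Add(-2, Mul(4, Rational(-1, 4))) = Add(-2, -1) = -3)
Function('d')(Q) = Pow(Add(-3, Q), Rational(1, 2)) (Function('d')(Q) = Pow(Add(Q, -3), Rational(1, 2)) = Pow(Add(-3, Q), Rational(1, 2)))
Function('o')(z) = Add(1, z) (Function('o')(z) = Add(z, Add(3, -2)) = Add(z, 1) = Add(1, z))
Pow(Add(Add(Function('d')(0), -65), Function('o')(3)), 2) = Pow(Add(Add(Pow(Add(-3, 0), Rational(1, 2)), -65), Add(1, 3)), 2) = Pow(Add(Add(Pow(-3, Rational(1, 2)), -65), 4), 2) = Pow(Add(Add(Mul(I, Pow(3, Rational(1, 2))), -65), 4), 2) = Pow(Add(Add(-65, Mul(I, Pow(3, Rational(1, 2)))), 4), 2) = Pow(Add(-61, Mul(I, Pow(3, Rational(1, 2)))), 2)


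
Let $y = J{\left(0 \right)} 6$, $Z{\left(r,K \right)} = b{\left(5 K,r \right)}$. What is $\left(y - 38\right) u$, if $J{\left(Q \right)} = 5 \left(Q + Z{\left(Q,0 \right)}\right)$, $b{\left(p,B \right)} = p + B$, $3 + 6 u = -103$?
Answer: $\frac{2014}{3} \approx 671.33$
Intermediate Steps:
$u = - \frac{53}{3}$ ($u = - \frac{1}{2} + \frac{1}{6} \left(-103\right) = - \frac{1}{2} - \frac{103}{6} = - \frac{53}{3} \approx -17.667$)
$b{\left(p,B \right)} = B + p$
$Z{\left(r,K \right)} = r + 5 K$
$J{\left(Q \right)} = 10 Q$ ($J{\left(Q \right)} = 5 \left(Q + \left(Q + 5 \cdot 0\right)\right) = 5 \left(Q + \left(Q + 0\right)\right) = 5 \left(Q + Q\right) = 5 \cdot 2 Q = 10 Q$)
$y = 0$ ($y = 10 \cdot 0 \cdot 6 = 0 \cdot 6 = 0$)
$\left(y - 38\right) u = \left(0 - 38\right) \left(- \frac{53}{3}\right) = \left(-38\right) \left(- \frac{53}{3}\right) = \frac{2014}{3}$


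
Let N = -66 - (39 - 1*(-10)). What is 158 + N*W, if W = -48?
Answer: 5678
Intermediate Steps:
N = -115 (N = -66 - (39 + 10) = -66 - 1*49 = -66 - 49 = -115)
158 + N*W = 158 - 115*(-48) = 158 + 5520 = 5678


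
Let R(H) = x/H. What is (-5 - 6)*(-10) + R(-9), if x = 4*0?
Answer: 110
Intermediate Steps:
x = 0
R(H) = 0 (R(H) = 0/H = 0)
(-5 - 6)*(-10) + R(-9) = (-5 - 6)*(-10) + 0 = -11*(-10) + 0 = 110 + 0 = 110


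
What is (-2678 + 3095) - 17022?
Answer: -16605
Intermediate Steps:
(-2678 + 3095) - 17022 = 417 - 17022 = -16605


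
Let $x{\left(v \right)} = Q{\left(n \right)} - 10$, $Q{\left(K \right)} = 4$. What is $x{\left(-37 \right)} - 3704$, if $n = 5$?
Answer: $-3710$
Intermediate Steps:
$x{\left(v \right)} = -6$ ($x{\left(v \right)} = 4 - 10 = -6$)
$x{\left(-37 \right)} - 3704 = -6 - 3704 = -3710$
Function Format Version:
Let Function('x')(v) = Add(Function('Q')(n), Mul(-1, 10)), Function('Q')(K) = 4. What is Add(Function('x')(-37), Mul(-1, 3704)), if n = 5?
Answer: -3710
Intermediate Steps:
Function('x')(v) = -6 (Function('x')(v) = Add(4, Mul(-1, 10)) = Add(4, -10) = -6)
Add(Function('x')(-37), Mul(-1, 3704)) = Add(-6, Mul(-1, 3704)) = Add(-6, -3704) = -3710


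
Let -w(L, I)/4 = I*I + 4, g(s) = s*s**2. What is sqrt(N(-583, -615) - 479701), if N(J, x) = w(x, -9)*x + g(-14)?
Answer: I*sqrt(273345) ≈ 522.82*I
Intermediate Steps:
g(s) = s**3
w(L, I) = -16 - 4*I**2 (w(L, I) = -4*(I*I + 4) = -4*(I**2 + 4) = -4*(4 + I**2) = -16 - 4*I**2)
N(J, x) = -2744 - 340*x (N(J, x) = (-16 - 4*(-9)**2)*x + (-14)**3 = (-16 - 4*81)*x - 2744 = (-16 - 324)*x - 2744 = -340*x - 2744 = -2744 - 340*x)
sqrt(N(-583, -615) - 479701) = sqrt((-2744 - 340*(-615)) - 479701) = sqrt((-2744 + 209100) - 479701) = sqrt(206356 - 479701) = sqrt(-273345) = I*sqrt(273345)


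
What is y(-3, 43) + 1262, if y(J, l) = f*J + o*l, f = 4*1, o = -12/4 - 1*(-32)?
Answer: 2497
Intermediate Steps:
o = 29 (o = -12*1/4 + 32 = -3 + 32 = 29)
f = 4
y(J, l) = 4*J + 29*l
y(-3, 43) + 1262 = (4*(-3) + 29*43) + 1262 = (-12 + 1247) + 1262 = 1235 + 1262 = 2497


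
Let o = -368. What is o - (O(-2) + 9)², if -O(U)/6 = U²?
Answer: -593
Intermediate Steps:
O(U) = -6*U²
o - (O(-2) + 9)² = -368 - (-6*(-2)² + 9)² = -368 - (-6*4 + 9)² = -368 - (-24 + 9)² = -368 - 1*(-15)² = -368 - 1*225 = -368 - 225 = -593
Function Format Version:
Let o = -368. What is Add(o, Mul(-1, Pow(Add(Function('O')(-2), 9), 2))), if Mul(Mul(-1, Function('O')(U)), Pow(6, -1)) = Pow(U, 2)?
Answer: -593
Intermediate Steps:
Function('O')(U) = Mul(-6, Pow(U, 2))
Add(o, Mul(-1, Pow(Add(Function('O')(-2), 9), 2))) = Add(-368, Mul(-1, Pow(Add(Mul(-6, Pow(-2, 2)), 9), 2))) = Add(-368, Mul(-1, Pow(Add(Mul(-6, 4), 9), 2))) = Add(-368, Mul(-1, Pow(Add(-24, 9), 2))) = Add(-368, Mul(-1, Pow(-15, 2))) = Add(-368, Mul(-1, 225)) = Add(-368, -225) = -593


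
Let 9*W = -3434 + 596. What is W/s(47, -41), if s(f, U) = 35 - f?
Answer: 473/18 ≈ 26.278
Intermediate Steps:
W = -946/3 (W = (-3434 + 596)/9 = (⅑)*(-2838) = -946/3 ≈ -315.33)
W/s(47, -41) = -946/(3*(35 - 1*47)) = -946/(3*(35 - 47)) = -946/3/(-12) = -946/3*(-1/12) = 473/18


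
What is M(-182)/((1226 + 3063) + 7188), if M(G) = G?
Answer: -182/11477 ≈ -0.015858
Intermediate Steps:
M(-182)/((1226 + 3063) + 7188) = -182/((1226 + 3063) + 7188) = -182/(4289 + 7188) = -182/11477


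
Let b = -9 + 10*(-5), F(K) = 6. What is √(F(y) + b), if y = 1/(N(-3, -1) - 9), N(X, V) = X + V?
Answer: I*√53 ≈ 7.2801*I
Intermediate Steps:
N(X, V) = V + X
y = -1/13 (y = 1/((-1 - 3) - 9) = 1/(-4 - 9) = 1/(-13) = -1/13 ≈ -0.076923)
b = -59 (b = -9 - 50 = -59)
√(F(y) + b) = √(6 - 59) = √(-53) = I*√53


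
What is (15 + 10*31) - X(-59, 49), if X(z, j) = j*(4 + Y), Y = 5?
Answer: -116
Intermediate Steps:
X(z, j) = 9*j (X(z, j) = j*(4 + 5) = j*9 = 9*j)
(15 + 10*31) - X(-59, 49) = (15 + 10*31) - 9*49 = (15 + 310) - 1*441 = 325 - 441 = -116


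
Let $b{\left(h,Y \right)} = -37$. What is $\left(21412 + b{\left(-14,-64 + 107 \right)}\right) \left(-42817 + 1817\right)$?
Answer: $-876375000$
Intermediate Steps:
$\left(21412 + b{\left(-14,-64 + 107 \right)}\right) \left(-42817 + 1817\right) = \left(21412 - 37\right) \left(-42817 + 1817\right) = 21375 \left(-41000\right) = -876375000$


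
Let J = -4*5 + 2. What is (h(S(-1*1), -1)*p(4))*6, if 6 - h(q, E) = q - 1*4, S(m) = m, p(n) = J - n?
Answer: -1452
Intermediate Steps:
J = -18 (J = -20 + 2 = -18)
p(n) = -18 - n
h(q, E) = 10 - q (h(q, E) = 6 - (q - 1*4) = 6 - (q - 4) = 6 - (-4 + q) = 6 + (4 - q) = 10 - q)
(h(S(-1*1), -1)*p(4))*6 = ((10 - (-1))*(-18 - 1*4))*6 = ((10 - 1*(-1))*(-18 - 4))*6 = ((10 + 1)*(-22))*6 = (11*(-22))*6 = -242*6 = -1452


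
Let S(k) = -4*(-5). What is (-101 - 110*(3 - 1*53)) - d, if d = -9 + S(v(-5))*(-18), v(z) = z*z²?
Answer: 5768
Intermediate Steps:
v(z) = z³
S(k) = 20
d = -369 (d = -9 + 20*(-18) = -9 - 360 = -369)
(-101 - 110*(3 - 1*53)) - d = (-101 - 110*(3 - 1*53)) - 1*(-369) = (-101 - 110*(3 - 53)) + 369 = (-101 - 110*(-50)) + 369 = (-101 + 5500) + 369 = 5399 + 369 = 5768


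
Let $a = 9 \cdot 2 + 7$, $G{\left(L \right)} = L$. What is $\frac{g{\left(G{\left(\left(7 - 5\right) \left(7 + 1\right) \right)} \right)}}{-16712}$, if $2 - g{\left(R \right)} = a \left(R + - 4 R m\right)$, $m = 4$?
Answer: $- \frac{3001}{8356} \approx -0.35914$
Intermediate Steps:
$a = 25$ ($a = 18 + 7 = 25$)
$g{\left(R \right)} = 2 + 375 R$ ($g{\left(R \right)} = 2 - 25 \left(R + - 4 R 4\right) = 2 - 25 \left(R - 16 R\right) = 2 - 25 \left(- 15 R\right) = 2 - - 375 R = 2 + 375 R$)
$\frac{g{\left(G{\left(\left(7 - 5\right) \left(7 + 1\right) \right)} \right)}}{-16712} = \frac{2 + 375 \left(7 - 5\right) \left(7 + 1\right)}{-16712} = \left(2 + 375 \cdot 2 \cdot 8\right) \left(- \frac{1}{16712}\right) = \left(2 + 375 \cdot 16\right) \left(- \frac{1}{16712}\right) = \left(2 + 6000\right) \left(- \frac{1}{16712}\right) = 6002 \left(- \frac{1}{16712}\right) = - \frac{3001}{8356}$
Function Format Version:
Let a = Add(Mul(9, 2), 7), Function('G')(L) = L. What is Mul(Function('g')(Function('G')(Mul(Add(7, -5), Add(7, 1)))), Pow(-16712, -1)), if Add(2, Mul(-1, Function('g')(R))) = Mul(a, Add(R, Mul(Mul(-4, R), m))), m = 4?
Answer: Rational(-3001, 8356) ≈ -0.35914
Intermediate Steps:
a = 25 (a = Add(18, 7) = 25)
Function('g')(R) = Add(2, Mul(375, R)) (Function('g')(R) = Add(2, Mul(-1, Mul(25, Add(R, Mul(Mul(-4, R), 4))))) = Add(2, Mul(-1, Mul(25, Add(R, Mul(-16, R))))) = Add(2, Mul(-1, Mul(25, Mul(-15, R)))) = Add(2, Mul(-1, Mul(-375, R))) = Add(2, Mul(375, R)))
Mul(Function('g')(Function('G')(Mul(Add(7, -5), Add(7, 1)))), Pow(-16712, -1)) = Mul(Add(2, Mul(375, Mul(Add(7, -5), Add(7, 1)))), Pow(-16712, -1)) = Mul(Add(2, Mul(375, Mul(2, 8))), Rational(-1, 16712)) = Mul(Add(2, Mul(375, 16)), Rational(-1, 16712)) = Mul(Add(2, 6000), Rational(-1, 16712)) = Mul(6002, Rational(-1, 16712)) = Rational(-3001, 8356)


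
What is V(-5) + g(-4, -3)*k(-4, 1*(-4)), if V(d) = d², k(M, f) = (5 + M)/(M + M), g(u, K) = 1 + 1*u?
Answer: 203/8 ≈ 25.375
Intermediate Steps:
g(u, K) = 1 + u
k(M, f) = (5 + M)/(2*M) (k(M, f) = (5 + M)/((2*M)) = (5 + M)*(1/(2*M)) = (5 + M)/(2*M))
V(-5) + g(-4, -3)*k(-4, 1*(-4)) = (-5)² + (1 - 4)*((½)*(5 - 4)/(-4)) = 25 - 3*(-1)/(2*4) = 25 - 3*(-⅛) = 25 + 3/8 = 203/8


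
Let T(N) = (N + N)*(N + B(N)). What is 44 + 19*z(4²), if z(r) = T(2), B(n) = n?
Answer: 348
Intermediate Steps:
T(N) = 4*N² (T(N) = (N + N)*(N + N) = (2*N)*(2*N) = 4*N²)
z(r) = 16 (z(r) = 4*2² = 4*4 = 16)
44 + 19*z(4²) = 44 + 19*16 = 44 + 304 = 348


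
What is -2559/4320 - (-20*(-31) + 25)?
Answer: -929653/1440 ≈ -645.59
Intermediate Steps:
-2559/4320 - (-20*(-31) + 25) = -2559*1/4320 - (620 + 25) = -853/1440 - 1*645 = -853/1440 - 645 = -929653/1440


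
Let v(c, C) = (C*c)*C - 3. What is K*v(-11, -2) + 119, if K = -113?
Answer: 5430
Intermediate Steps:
v(c, C) = -3 + c*C² (v(c, C) = c*C² - 3 = -3 + c*C²)
K*v(-11, -2) + 119 = -113*(-3 - 11*(-2)²) + 119 = -113*(-3 - 11*4) + 119 = -113*(-3 - 44) + 119 = -113*(-47) + 119 = 5311 + 119 = 5430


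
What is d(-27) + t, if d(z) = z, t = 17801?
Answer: 17774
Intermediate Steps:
d(-27) + t = -27 + 17801 = 17774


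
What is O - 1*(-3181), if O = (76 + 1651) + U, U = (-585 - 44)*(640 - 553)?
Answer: -49815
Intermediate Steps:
U = -54723 (U = -629*87 = -54723)
O = -52996 (O = (76 + 1651) - 54723 = 1727 - 54723 = -52996)
O - 1*(-3181) = -52996 - 1*(-3181) = -52996 + 3181 = -49815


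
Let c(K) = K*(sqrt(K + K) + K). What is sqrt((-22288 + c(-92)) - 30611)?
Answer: sqrt(-44435 - 184*I*sqrt(46)) ≈ 2.96 - 210.82*I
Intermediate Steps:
c(K) = K*(K + sqrt(2)*sqrt(K)) (c(K) = K*(sqrt(2*K) + K) = K*(sqrt(2)*sqrt(K) + K) = K*(K + sqrt(2)*sqrt(K)))
sqrt((-22288 + c(-92)) - 30611) = sqrt((-22288 + ((-92)**2 + sqrt(2)*(-92)**(3/2))) - 30611) = sqrt((-22288 + (8464 + sqrt(2)*(-184*I*sqrt(23)))) - 30611) = sqrt((-22288 + (8464 - 184*I*sqrt(46))) - 30611) = sqrt((-13824 - 184*I*sqrt(46)) - 30611) = sqrt(-44435 - 184*I*sqrt(46))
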